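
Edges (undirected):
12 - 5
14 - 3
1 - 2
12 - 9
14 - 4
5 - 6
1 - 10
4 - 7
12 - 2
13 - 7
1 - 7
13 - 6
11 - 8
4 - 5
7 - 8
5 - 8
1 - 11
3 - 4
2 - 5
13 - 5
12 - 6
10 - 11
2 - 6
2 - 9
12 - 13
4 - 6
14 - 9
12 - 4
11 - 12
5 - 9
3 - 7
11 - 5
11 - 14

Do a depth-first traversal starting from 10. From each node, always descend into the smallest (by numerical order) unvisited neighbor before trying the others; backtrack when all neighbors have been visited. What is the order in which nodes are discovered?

10, 1, 2, 5, 4, 3, 7, 8, 11, 12, 6, 13, 9, 14

Visit 10
10 → 1
1 → 2
2 → 5
5 → 4
4 → 3
3 → 7
7 → 8
8 → 11
11 → 12
12 → 6
6 → 13
12 → 9
9 → 14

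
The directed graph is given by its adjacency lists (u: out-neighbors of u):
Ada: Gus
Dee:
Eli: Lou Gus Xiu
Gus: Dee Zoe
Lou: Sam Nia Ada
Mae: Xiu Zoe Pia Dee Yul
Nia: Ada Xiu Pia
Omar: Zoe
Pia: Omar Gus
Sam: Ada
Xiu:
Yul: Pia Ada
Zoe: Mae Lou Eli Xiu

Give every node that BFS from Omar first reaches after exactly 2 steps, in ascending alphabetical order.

Eli, Lou, Mae, Xiu

Level 0: Omar
Level 1: Zoe
Level 2: Eli, Lou, Mae, Xiu
Level 3: Ada, Dee, Gus, Nia, Pia, Sam, Yul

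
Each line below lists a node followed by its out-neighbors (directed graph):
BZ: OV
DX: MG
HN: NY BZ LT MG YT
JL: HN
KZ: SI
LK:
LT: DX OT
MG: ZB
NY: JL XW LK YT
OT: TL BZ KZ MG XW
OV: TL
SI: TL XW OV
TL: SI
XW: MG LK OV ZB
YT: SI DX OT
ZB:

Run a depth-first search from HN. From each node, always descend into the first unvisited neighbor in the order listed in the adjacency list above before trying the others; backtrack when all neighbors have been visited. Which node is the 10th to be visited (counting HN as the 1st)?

Visit HN
HN → NY
NY → JL
NY → XW
XW → MG
MG → ZB
XW → LK
XW → OV
OV → TL
TL → SI
NY → YT
YT → DX
YT → OT
OT → BZ
OT → KZ
HN → LT

Visit order: HN, NY, JL, XW, MG, ZB, LK, OV, TL, SI, YT, DX, OT, BZ, KZ, LT

SI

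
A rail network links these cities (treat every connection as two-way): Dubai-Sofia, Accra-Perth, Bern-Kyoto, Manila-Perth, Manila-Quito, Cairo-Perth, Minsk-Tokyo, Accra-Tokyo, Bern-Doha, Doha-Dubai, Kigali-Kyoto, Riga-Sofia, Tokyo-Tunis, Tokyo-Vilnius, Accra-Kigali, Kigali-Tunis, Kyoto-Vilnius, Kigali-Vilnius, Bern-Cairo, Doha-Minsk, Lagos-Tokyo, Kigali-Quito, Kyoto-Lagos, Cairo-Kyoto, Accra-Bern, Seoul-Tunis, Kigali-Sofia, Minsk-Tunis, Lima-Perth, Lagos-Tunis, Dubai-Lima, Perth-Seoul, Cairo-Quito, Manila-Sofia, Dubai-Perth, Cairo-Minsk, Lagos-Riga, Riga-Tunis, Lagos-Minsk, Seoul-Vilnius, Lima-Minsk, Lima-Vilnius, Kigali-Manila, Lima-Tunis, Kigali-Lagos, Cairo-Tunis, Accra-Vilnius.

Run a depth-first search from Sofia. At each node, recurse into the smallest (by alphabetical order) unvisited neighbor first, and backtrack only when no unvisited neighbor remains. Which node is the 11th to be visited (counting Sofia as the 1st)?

Riga

Visit Sofia
Sofia → Dubai
Dubai → Doha
Doha → Bern
Bern → Accra
Accra → Kigali
Kigali → Kyoto
Kyoto → Cairo
Cairo → Minsk
Minsk → Lagos
Lagos → Riga
Riga → Tunis
Tunis → Lima
Lima → Perth
Perth → Manila
Manila → Quito
Perth → Seoul
Seoul → Vilnius
Vilnius → Tokyo

Visit order: Sofia, Dubai, Doha, Bern, Accra, Kigali, Kyoto, Cairo, Minsk, Lagos, Riga, Tunis, Lima, Perth, Manila, Quito, Seoul, Vilnius, Tokyo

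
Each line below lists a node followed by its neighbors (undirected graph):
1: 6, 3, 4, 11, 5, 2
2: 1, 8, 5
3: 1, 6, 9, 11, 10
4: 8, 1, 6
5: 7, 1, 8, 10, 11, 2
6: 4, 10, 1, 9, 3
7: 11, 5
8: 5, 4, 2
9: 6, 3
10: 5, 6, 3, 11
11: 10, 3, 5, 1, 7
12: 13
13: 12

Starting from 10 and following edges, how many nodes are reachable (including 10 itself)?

11

BFS from 10 visits: 10, 5, 6, 3, 11, 7, 1, 8, 2, 4, 9
Reachable nodes: 11 of 13 total.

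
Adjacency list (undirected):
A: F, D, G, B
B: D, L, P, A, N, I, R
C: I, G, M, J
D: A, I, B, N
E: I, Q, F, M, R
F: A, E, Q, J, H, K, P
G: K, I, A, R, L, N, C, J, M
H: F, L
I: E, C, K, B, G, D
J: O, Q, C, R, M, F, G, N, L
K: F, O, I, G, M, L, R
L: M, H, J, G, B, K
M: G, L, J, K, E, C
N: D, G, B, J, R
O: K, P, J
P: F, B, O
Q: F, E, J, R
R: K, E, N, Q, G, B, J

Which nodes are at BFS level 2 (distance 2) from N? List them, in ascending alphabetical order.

Level 0: N
Level 1: B, D, G, J, R
Level 2: A, C, E, F, I, K, L, M, O, P, Q
Level 3: H

A, C, E, F, I, K, L, M, O, P, Q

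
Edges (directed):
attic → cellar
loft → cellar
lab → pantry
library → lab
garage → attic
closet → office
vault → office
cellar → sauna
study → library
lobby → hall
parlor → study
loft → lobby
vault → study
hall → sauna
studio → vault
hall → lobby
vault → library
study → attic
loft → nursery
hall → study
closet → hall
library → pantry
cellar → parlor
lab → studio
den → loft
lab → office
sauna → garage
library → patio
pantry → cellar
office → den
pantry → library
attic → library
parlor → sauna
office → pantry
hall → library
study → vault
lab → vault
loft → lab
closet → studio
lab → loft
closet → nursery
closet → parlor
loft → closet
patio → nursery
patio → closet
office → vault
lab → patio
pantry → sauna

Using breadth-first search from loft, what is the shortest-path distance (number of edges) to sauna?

2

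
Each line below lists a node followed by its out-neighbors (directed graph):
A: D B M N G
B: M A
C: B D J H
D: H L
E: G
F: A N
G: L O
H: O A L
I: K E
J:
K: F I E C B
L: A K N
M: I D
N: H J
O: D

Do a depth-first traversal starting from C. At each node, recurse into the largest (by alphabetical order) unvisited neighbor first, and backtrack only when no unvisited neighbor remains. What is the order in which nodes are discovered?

C, J, H, O, D, L, N, K, I, E, G, F, A, M, B

Visit C
C → J
C → H
H → O
O → D
D → L
L → N
L → K
K → I
I → E
E → G
K → F
F → A
A → M
A → B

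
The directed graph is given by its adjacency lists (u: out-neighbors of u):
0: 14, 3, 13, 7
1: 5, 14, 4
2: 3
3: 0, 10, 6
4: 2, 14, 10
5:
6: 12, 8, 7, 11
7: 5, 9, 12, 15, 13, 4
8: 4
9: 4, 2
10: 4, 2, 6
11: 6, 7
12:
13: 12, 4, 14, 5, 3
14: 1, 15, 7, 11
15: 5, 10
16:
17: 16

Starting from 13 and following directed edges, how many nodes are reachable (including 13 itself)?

16

BFS from 13 visits: 13, 3, 4, 5, 12, 14, 0, 6, 10, 2, 1, 7, 11, 15, 8, 9
Reachable nodes: 16 of 18 total.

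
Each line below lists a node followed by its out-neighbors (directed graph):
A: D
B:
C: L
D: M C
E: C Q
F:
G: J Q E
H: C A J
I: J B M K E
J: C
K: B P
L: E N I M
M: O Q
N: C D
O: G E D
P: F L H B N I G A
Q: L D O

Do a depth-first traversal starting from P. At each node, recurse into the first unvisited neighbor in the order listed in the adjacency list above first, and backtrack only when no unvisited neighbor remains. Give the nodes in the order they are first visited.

Visit P
P → F
P → L
L → E
E → C
E → Q
Q → D
D → M
M → O
O → G
G → J
L → N
L → I
I → B
I → K
P → H
H → A

P, F, L, E, C, Q, D, M, O, G, J, N, I, B, K, H, A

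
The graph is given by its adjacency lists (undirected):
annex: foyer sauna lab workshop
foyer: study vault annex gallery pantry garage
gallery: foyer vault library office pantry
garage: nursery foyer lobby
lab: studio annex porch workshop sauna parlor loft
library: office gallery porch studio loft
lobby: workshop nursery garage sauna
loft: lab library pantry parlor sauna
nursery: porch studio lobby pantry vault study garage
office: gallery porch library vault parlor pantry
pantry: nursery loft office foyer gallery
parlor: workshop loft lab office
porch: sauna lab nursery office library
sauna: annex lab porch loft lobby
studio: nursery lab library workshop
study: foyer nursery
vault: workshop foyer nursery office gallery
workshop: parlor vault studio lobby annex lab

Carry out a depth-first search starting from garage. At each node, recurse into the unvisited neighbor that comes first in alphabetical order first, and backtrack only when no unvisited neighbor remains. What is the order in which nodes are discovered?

Visit garage
garage → foyer
foyer → annex
annex → lab
lab → loft
loft → library
library → gallery
gallery → office
office → pantry
pantry → nursery
nursery → lobby
lobby → sauna
sauna → porch
lobby → workshop
workshop → parlor
workshop → studio
workshop → vault
nursery → study

garage, foyer, annex, lab, loft, library, gallery, office, pantry, nursery, lobby, sauna, porch, workshop, parlor, studio, vault, study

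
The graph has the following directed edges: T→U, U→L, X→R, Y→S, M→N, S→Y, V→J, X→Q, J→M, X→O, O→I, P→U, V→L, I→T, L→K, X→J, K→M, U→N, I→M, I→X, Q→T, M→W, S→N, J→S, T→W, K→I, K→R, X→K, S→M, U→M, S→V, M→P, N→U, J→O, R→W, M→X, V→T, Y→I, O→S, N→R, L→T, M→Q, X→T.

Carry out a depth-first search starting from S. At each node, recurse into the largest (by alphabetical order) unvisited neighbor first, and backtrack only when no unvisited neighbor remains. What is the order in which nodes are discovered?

S → Y → I → X → T → W → U → N → R → M → Q → P → L → K → O → J → V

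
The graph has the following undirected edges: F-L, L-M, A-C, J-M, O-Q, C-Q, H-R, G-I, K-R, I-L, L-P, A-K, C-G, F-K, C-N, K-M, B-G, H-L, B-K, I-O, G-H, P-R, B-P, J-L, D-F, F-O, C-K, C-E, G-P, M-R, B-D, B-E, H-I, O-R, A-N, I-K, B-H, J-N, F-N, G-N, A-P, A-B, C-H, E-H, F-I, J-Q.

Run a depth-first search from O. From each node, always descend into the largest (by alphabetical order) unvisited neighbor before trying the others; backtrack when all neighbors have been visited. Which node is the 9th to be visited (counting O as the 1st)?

Visit O
O → R
R → P
P → L
L → M
M → K
K → I
I → H
H → G
G → N
N → J
J → Q
Q → C
C → E
E → B
B → D
D → F
B → A

Visit order: O, R, P, L, M, K, I, H, G, N, J, Q, C, E, B, D, F, A

G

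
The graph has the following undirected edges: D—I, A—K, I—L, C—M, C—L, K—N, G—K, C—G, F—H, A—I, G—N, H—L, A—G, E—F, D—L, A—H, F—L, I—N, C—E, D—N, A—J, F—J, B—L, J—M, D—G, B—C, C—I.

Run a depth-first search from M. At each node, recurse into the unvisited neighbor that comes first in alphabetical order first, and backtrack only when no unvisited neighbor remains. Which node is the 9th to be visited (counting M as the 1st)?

Visit M
M → C
C → B
B → L
L → D
D → G
G → A
A → H
H → F
F → E
F → J
A → I
I → N
N → K

Visit order: M, C, B, L, D, G, A, H, F, E, J, I, N, K

F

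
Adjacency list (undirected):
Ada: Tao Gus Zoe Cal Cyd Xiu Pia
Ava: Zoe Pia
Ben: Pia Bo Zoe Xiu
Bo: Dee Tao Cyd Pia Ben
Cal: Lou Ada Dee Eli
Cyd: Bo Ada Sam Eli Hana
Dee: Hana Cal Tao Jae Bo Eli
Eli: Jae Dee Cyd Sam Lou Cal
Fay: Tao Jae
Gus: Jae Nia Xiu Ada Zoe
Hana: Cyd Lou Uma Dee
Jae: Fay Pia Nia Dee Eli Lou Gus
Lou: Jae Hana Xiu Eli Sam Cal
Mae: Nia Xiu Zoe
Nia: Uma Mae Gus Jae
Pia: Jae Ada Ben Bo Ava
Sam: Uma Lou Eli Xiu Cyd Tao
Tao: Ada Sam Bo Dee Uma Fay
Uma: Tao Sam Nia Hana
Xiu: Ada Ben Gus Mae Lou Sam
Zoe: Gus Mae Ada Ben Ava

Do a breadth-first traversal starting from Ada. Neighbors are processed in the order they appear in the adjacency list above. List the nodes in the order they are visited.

Ada -> Tao -> Gus -> Zoe -> Cal -> Cyd -> Xiu -> Pia -> Sam -> Bo -> Dee -> Uma -> Fay -> Jae -> Nia -> Mae -> Ben -> Ava -> Lou -> Eli -> Hana

Visit Ada; enqueue Tao, Gus, Zoe, Cal, Cyd, Xiu, Pia → queue [Tao, Gus, Zoe, Cal, Cyd, Xiu, Pia]
Visit Tao; enqueue Sam, Bo, Dee, Uma, Fay → queue [Gus, Zoe, Cal, Cyd, Xiu, Pia, Sam, Bo, Dee, Uma, Fay]
Visit Gus; enqueue Jae, Nia → queue [Zoe, Cal, Cyd, Xiu, Pia, Sam, Bo, Dee, Uma, Fay, Jae, Nia]
Visit Zoe; enqueue Mae, Ben, Ava → queue [Cal, Cyd, Xiu, Pia, Sam, Bo, Dee, Uma, Fay, Jae, Nia, Mae, Ben, Ava]
Visit Cal; enqueue Lou, Eli → queue [Cyd, Xiu, Pia, Sam, Bo, Dee, Uma, Fay, Jae, Nia, Mae, Ben, Ava, Lou, Eli]
Visit Cyd; enqueue Hana → queue [Xiu, Pia, Sam, Bo, Dee, Uma, Fay, Jae, Nia, Mae, Ben, Ava, Lou, Eli, Hana]
Visit Xiu → queue [Pia, Sam, Bo, Dee, Uma, Fay, Jae, Nia, Mae, Ben, Ava, Lou, Eli, Hana]
Visit Pia → queue [Sam, Bo, Dee, Uma, Fay, Jae, Nia, Mae, Ben, Ava, Lou, Eli, Hana]
Visit Sam → queue [Bo, Dee, Uma, Fay, Jae, Nia, Mae, Ben, Ava, Lou, Eli, Hana]
Visit Bo → queue [Dee, Uma, Fay, Jae, Nia, Mae, Ben, Ava, Lou, Eli, Hana]
Visit Dee → queue [Uma, Fay, Jae, Nia, Mae, Ben, Ava, Lou, Eli, Hana]
Visit Uma → queue [Fay, Jae, Nia, Mae, Ben, Ava, Lou, Eli, Hana]
Visit Fay → queue [Jae, Nia, Mae, Ben, Ava, Lou, Eli, Hana]
Visit Jae → queue [Nia, Mae, Ben, Ava, Lou, Eli, Hana]
Visit Nia → queue [Mae, Ben, Ava, Lou, Eli, Hana]
Visit Mae → queue [Ben, Ava, Lou, Eli, Hana]
Visit Ben → queue [Ava, Lou, Eli, Hana]
Visit Ava → queue [Lou, Eli, Hana]
Visit Lou → queue [Eli, Hana]
Visit Eli → queue [Hana]
Visit Hana → queue []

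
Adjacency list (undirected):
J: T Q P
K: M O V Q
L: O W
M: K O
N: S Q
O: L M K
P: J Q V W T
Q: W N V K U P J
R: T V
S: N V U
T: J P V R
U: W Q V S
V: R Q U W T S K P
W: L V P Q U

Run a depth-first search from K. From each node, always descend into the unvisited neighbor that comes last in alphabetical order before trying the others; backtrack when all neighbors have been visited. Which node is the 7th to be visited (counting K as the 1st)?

Q

Visit K
K → V
V → W
W → U
U → S
S → N
N → Q
Q → P
P → T
T → R
T → J
W → L
L → O
O → M

Visit order: K, V, W, U, S, N, Q, P, T, R, J, L, O, M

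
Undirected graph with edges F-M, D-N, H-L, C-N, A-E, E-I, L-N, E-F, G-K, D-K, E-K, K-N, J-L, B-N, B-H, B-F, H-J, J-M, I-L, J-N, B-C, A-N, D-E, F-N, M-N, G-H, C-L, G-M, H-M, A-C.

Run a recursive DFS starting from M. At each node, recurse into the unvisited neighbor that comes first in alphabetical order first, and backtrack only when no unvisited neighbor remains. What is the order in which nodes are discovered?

Visit M
M → F
F → B
B → C
C → A
A → E
E → D
D → K
K → G
G → H
H → J
J → L
L → I
L → N

M → F → B → C → A → E → D → K → G → H → J → L → I → N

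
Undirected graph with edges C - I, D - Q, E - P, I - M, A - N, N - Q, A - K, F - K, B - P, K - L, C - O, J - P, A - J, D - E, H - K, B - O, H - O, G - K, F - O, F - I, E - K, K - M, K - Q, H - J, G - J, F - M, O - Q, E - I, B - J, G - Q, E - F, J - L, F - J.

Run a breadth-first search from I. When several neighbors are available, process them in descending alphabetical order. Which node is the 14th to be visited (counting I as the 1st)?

Visit I; enqueue M, F, E, C → queue [M, F, E, C]
Visit M; enqueue K → queue [F, E, C, K]
Visit F; enqueue O, J → queue [E, C, K, O, J]
Visit E; enqueue P, D → queue [C, K, O, J, P, D]
Visit C → queue [K, O, J, P, D]
Visit K; enqueue Q, L, H, G, A → queue [O, J, P, D, Q, L, H, G, A]
Visit O; enqueue B → queue [J, P, D, Q, L, H, G, A, B]
Visit J → queue [P, D, Q, L, H, G, A, B]
Visit P → queue [D, Q, L, H, G, A, B]
Visit D → queue [Q, L, H, G, A, B]
Visit Q; enqueue N → queue [L, H, G, A, B, N]
Visit L → queue [H, G, A, B, N]
Visit H → queue [G, A, B, N]
Visit G → queue [A, B, N]
Visit A → queue [B, N]
Visit B → queue [N]
Visit N → queue []

Visit order: I, M, F, E, C, K, O, J, P, D, Q, L, H, G, A, B, N

G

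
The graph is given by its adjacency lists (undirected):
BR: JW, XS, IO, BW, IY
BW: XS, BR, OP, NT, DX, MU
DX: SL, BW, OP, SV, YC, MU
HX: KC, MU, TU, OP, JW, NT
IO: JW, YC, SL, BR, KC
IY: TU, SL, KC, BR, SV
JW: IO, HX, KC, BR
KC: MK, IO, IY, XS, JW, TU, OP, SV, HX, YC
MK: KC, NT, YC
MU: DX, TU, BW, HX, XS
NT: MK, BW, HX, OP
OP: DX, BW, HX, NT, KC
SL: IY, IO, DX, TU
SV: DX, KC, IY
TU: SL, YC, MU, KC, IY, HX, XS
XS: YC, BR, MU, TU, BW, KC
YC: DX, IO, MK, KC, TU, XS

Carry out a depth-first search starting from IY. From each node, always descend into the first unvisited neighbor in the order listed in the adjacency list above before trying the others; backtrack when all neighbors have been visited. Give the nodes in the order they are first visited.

Visit IY
IY → TU
TU → SL
SL → IO
IO → JW
JW → HX
HX → KC
KC → MK
MK → NT
NT → BW
BW → XS
XS → YC
YC → DX
DX → OP
DX → SV
DX → MU
XS → BR

IY, TU, SL, IO, JW, HX, KC, MK, NT, BW, XS, YC, DX, OP, SV, MU, BR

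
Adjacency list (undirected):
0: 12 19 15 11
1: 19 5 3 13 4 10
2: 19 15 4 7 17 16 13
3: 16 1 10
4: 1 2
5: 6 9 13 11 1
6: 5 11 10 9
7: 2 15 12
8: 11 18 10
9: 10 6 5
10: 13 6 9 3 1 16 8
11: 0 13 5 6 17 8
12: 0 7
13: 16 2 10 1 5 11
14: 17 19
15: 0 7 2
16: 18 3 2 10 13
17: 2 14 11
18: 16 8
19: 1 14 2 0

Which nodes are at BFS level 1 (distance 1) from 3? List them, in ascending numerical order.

Level 0: 3
Level 1: 1, 10, 16
Level 2: 2, 4, 5, 6, 8, 9, 13, 18, 19
Level 3: 0, 7, 11, 14, 15, 17
Level 4: 12

1, 10, 16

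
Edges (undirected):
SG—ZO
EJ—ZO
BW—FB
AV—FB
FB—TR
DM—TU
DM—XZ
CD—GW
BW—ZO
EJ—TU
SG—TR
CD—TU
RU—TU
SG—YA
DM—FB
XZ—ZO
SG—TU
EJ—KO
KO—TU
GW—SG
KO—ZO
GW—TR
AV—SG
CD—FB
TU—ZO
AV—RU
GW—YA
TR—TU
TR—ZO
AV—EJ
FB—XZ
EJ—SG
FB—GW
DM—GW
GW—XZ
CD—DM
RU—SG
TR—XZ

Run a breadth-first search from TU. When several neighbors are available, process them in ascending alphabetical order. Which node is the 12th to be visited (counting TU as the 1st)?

XZ

Visit TU; enqueue CD, DM, EJ, KO, RU, SG, TR, ZO → queue [CD, DM, EJ, KO, RU, SG, TR, ZO]
Visit CD; enqueue FB, GW → queue [DM, EJ, KO, RU, SG, TR, ZO, FB, GW]
Visit DM; enqueue XZ → queue [EJ, KO, RU, SG, TR, ZO, FB, GW, XZ]
Visit EJ; enqueue AV → queue [KO, RU, SG, TR, ZO, FB, GW, XZ, AV]
Visit KO → queue [RU, SG, TR, ZO, FB, GW, XZ, AV]
Visit RU → queue [SG, TR, ZO, FB, GW, XZ, AV]
Visit SG; enqueue YA → queue [TR, ZO, FB, GW, XZ, AV, YA]
Visit TR → queue [ZO, FB, GW, XZ, AV, YA]
Visit ZO; enqueue BW → queue [FB, GW, XZ, AV, YA, BW]
Visit FB → queue [GW, XZ, AV, YA, BW]
Visit GW → queue [XZ, AV, YA, BW]
Visit XZ → queue [AV, YA, BW]
Visit AV → queue [YA, BW]
Visit YA → queue [BW]
Visit BW → queue []

Visit order: TU, CD, DM, EJ, KO, RU, SG, TR, ZO, FB, GW, XZ, AV, YA, BW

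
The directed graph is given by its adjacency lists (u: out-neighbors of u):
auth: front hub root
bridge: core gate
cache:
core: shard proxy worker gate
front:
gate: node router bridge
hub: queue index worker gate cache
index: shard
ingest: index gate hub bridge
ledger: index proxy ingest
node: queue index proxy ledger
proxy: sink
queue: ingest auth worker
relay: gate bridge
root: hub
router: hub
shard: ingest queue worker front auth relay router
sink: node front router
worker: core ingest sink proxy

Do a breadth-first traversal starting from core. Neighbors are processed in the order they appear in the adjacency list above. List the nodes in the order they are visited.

Visit core; enqueue shard, proxy, worker, gate → queue [shard, proxy, worker, gate]
Visit shard; enqueue ingest, queue, front, auth, relay, router → queue [proxy, worker, gate, ingest, queue, front, auth, relay, router]
Visit proxy; enqueue sink → queue [worker, gate, ingest, queue, front, auth, relay, router, sink]
Visit worker → queue [gate, ingest, queue, front, auth, relay, router, sink]
Visit gate; enqueue node, bridge → queue [ingest, queue, front, auth, relay, router, sink, node, bridge]
Visit ingest; enqueue index, hub → queue [queue, front, auth, relay, router, sink, node, bridge, index, hub]
Visit queue → queue [front, auth, relay, router, sink, node, bridge, index, hub]
Visit front → queue [auth, relay, router, sink, node, bridge, index, hub]
Visit auth; enqueue root → queue [relay, router, sink, node, bridge, index, hub, root]
Visit relay → queue [router, sink, node, bridge, index, hub, root]
Visit router → queue [sink, node, bridge, index, hub, root]
Visit sink → queue [node, bridge, index, hub, root]
Visit node; enqueue ledger → queue [bridge, index, hub, root, ledger]
Visit bridge → queue [index, hub, root, ledger]
Visit index → queue [hub, root, ledger]
Visit hub; enqueue cache → queue [root, ledger, cache]
Visit root → queue [ledger, cache]
Visit ledger → queue [cache]
Visit cache → queue []

core, shard, proxy, worker, gate, ingest, queue, front, auth, relay, router, sink, node, bridge, index, hub, root, ledger, cache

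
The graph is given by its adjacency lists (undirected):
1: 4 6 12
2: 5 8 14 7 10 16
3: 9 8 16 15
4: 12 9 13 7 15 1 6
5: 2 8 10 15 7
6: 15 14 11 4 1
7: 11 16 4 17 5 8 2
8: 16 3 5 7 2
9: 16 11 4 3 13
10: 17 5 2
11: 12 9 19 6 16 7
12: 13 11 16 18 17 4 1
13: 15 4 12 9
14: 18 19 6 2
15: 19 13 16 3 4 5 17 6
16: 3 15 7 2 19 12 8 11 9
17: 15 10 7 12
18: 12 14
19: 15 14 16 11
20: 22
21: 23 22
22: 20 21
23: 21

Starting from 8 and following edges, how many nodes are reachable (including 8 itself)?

19

BFS from 8 visits: 8, 16, 7, 5, 3, 2, 19, 15, 12, 11, 9, 17, 4, 10, 14, 13, 6, 18, 1
Reachable nodes: 19 of 23 total.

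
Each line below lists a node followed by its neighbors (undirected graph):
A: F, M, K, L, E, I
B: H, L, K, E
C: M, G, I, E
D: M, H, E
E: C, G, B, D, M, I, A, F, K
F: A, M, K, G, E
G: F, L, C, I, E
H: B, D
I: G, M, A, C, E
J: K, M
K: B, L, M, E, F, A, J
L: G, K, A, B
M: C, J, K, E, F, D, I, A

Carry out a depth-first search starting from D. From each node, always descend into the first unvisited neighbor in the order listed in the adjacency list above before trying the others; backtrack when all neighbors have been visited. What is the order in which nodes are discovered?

Visit D
D → M
M → C
C → G
G → F
F → A
A → K
K → B
B → H
B → L
B → E
E → I
K → J

D → M → C → G → F → A → K → B → H → L → E → I → J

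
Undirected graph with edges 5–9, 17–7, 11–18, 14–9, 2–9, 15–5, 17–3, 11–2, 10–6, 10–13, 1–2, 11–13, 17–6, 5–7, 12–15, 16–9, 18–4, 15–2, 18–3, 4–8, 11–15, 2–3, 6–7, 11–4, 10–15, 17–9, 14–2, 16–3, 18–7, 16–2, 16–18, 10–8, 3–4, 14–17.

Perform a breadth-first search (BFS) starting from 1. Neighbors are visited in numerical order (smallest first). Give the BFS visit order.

Visit 1; enqueue 2 → queue [2]
Visit 2; enqueue 3, 9, 11, 14, 15, 16 → queue [3, 9, 11, 14, 15, 16]
Visit 3; enqueue 4, 17, 18 → queue [9, 11, 14, 15, 16, 4, 17, 18]
Visit 9; enqueue 5 → queue [11, 14, 15, 16, 4, 17, 18, 5]
Visit 11; enqueue 13 → queue [14, 15, 16, 4, 17, 18, 5, 13]
Visit 14 → queue [15, 16, 4, 17, 18, 5, 13]
Visit 15; enqueue 10, 12 → queue [16, 4, 17, 18, 5, 13, 10, 12]
Visit 16 → queue [4, 17, 18, 5, 13, 10, 12]
Visit 4; enqueue 8 → queue [17, 18, 5, 13, 10, 12, 8]
Visit 17; enqueue 6, 7 → queue [18, 5, 13, 10, 12, 8, 6, 7]
Visit 18 → queue [5, 13, 10, 12, 8, 6, 7]
Visit 5 → queue [13, 10, 12, 8, 6, 7]
Visit 13 → queue [10, 12, 8, 6, 7]
Visit 10 → queue [12, 8, 6, 7]
Visit 12 → queue [8, 6, 7]
Visit 8 → queue [6, 7]
Visit 6 → queue [7]
Visit 7 → queue []

1, 2, 3, 9, 11, 14, 15, 16, 4, 17, 18, 5, 13, 10, 12, 8, 6, 7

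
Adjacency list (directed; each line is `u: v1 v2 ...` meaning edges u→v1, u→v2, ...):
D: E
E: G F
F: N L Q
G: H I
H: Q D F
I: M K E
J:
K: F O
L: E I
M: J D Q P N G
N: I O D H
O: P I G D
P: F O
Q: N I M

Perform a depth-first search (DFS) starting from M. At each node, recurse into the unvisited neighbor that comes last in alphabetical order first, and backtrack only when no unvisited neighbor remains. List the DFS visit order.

M → Q → N → O → P → F → L → I → K → E → G → H → D → J

Visit M
M → Q
Q → N
N → O
O → P
P → F
F → L
L → I
I → K
I → E
E → G
G → H
H → D
M → J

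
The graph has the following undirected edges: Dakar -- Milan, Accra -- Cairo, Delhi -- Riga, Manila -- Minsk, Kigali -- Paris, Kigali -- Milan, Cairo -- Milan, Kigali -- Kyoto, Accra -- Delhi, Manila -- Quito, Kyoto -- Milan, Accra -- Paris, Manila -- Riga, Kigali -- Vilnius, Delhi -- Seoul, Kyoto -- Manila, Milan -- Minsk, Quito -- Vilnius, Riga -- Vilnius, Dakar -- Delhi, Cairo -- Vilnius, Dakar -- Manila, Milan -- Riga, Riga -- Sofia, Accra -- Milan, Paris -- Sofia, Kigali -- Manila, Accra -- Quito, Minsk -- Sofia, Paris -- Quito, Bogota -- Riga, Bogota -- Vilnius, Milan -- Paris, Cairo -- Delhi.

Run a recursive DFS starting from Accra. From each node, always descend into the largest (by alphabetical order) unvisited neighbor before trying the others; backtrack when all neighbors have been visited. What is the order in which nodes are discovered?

Visit Accra
Accra → Quito
Quito → Vilnius
Vilnius → Riga
Riga → Sofia
Sofia → Paris
Paris → Milan
Milan → Minsk
Minsk → Manila
Manila → Kyoto
Kyoto → Kigali
Manila → Dakar
Dakar → Delhi
Delhi → Seoul
Delhi → Cairo
Riga → Bogota

Accra → Quito → Vilnius → Riga → Sofia → Paris → Milan → Minsk → Manila → Kyoto → Kigali → Dakar → Delhi → Seoul → Cairo → Bogota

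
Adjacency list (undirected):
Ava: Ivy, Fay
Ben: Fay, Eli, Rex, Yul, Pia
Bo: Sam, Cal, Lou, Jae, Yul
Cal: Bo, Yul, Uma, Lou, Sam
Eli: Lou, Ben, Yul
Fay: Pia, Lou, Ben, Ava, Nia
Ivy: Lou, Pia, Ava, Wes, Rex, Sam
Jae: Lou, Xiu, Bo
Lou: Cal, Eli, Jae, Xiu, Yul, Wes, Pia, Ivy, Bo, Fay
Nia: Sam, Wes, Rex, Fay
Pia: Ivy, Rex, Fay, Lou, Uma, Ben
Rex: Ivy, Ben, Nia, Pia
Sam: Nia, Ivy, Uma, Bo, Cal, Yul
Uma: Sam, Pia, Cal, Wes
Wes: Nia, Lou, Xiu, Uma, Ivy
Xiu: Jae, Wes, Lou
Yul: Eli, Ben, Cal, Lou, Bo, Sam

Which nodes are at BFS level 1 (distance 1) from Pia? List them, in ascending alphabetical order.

Ben, Fay, Ivy, Lou, Rex, Uma

Level 0: Pia
Level 1: Ben, Fay, Ivy, Lou, Rex, Uma
Level 2: Ava, Bo, Cal, Eli, Jae, Nia, Sam, Wes, Xiu, Yul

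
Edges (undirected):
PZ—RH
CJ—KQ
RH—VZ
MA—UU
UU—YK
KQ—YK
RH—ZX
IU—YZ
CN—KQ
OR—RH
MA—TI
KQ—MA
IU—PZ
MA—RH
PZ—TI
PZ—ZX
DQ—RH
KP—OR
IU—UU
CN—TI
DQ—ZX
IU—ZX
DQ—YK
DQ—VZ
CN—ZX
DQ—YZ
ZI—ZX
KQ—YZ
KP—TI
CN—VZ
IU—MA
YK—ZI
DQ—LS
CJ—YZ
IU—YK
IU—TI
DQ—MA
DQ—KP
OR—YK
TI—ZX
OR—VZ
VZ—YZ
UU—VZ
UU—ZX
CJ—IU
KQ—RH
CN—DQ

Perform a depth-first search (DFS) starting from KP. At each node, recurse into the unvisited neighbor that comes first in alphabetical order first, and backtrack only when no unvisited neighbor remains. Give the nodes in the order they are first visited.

KP, DQ, CN, KQ, CJ, IU, MA, RH, OR, VZ, UU, YK, ZI, ZX, PZ, TI, YZ, LS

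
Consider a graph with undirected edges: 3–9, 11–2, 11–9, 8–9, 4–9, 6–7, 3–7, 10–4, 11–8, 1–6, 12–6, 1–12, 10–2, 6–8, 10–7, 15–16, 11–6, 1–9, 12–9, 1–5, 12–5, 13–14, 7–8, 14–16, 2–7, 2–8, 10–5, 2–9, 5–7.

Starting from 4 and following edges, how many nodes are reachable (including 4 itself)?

12

BFS from 4 visits: 4, 9, 10, 1, 2, 3, 8, 11, 12, 5, 7, 6
Reachable nodes: 12 of 16 total.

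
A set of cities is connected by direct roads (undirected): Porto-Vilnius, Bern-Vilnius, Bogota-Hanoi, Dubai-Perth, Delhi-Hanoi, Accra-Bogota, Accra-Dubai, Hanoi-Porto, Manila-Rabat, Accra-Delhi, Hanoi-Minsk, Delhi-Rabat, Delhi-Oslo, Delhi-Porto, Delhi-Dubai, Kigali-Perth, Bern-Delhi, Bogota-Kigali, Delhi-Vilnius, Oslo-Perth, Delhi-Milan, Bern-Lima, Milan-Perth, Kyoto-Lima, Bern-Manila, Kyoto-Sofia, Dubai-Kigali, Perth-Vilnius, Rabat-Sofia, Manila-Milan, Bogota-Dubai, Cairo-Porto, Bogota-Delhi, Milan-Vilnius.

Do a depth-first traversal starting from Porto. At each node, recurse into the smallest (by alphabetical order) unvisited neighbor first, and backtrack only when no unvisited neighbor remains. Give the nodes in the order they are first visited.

Porto → Cairo → Delhi → Accra → Bogota → Dubai → Kigali → Perth → Milan → Manila → Bern → Lima → Kyoto → Sofia → Rabat → Vilnius → Oslo → Hanoi → Minsk

Visit Porto
Porto → Cairo
Porto → Delhi
Delhi → Accra
Accra → Bogota
Bogota → Dubai
Dubai → Kigali
Kigali → Perth
Perth → Milan
Milan → Manila
Manila → Bern
Bern → Lima
Lima → Kyoto
Kyoto → Sofia
Sofia → Rabat
Bern → Vilnius
Perth → Oslo
Bogota → Hanoi
Hanoi → Minsk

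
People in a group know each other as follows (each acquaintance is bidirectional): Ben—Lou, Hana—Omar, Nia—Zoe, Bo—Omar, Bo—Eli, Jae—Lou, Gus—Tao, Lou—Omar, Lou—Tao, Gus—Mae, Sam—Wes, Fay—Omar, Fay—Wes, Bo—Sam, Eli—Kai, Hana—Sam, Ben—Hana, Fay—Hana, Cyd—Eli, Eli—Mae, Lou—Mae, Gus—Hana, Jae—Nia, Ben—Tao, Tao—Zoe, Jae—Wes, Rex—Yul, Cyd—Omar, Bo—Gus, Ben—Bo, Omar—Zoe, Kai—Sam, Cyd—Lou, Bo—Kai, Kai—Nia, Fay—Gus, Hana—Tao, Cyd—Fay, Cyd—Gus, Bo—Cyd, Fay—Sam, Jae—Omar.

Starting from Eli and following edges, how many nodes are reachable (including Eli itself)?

17

BFS from Eli visits: Eli, Bo, Cyd, Kai, Mae, Ben, Gus, Omar, Sam, Fay, Lou, Nia, Hana, Tao, Jae, Zoe, Wes
Reachable nodes: 17 of 19 total.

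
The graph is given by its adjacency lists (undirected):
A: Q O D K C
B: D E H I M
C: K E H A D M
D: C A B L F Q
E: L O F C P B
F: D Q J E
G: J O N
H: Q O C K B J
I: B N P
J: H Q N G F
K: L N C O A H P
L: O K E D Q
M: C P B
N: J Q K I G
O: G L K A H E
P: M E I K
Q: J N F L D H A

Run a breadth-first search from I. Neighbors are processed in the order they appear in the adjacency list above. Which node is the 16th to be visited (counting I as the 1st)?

F

Visit I; enqueue B, N, P → queue [B, N, P]
Visit B; enqueue D, E, H, M → queue [N, P, D, E, H, M]
Visit N; enqueue J, Q, K, G → queue [P, D, E, H, M, J, Q, K, G]
Visit P → queue [D, E, H, M, J, Q, K, G]
Visit D; enqueue C, A, L, F → queue [E, H, M, J, Q, K, G, C, A, L, F]
Visit E; enqueue O → queue [H, M, J, Q, K, G, C, A, L, F, O]
Visit H → queue [M, J, Q, K, G, C, A, L, F, O]
Visit M → queue [J, Q, K, G, C, A, L, F, O]
Visit J → queue [Q, K, G, C, A, L, F, O]
Visit Q → queue [K, G, C, A, L, F, O]
Visit K → queue [G, C, A, L, F, O]
Visit G → queue [C, A, L, F, O]
Visit C → queue [A, L, F, O]
Visit A → queue [L, F, O]
Visit L → queue [F, O]
Visit F → queue [O]
Visit O → queue []

Visit order: I, B, N, P, D, E, H, M, J, Q, K, G, C, A, L, F, O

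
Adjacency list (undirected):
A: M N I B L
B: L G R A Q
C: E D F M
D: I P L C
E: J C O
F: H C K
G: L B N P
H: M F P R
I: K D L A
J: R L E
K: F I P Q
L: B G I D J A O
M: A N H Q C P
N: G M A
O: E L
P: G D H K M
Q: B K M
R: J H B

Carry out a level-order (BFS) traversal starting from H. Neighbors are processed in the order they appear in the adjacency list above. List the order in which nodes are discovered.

Visit H; enqueue M, F, P, R → queue [M, F, P, R]
Visit M; enqueue A, N, Q, C → queue [F, P, R, A, N, Q, C]
Visit F; enqueue K → queue [P, R, A, N, Q, C, K]
Visit P; enqueue G, D → queue [R, A, N, Q, C, K, G, D]
Visit R; enqueue J, B → queue [A, N, Q, C, K, G, D, J, B]
Visit A; enqueue I, L → queue [N, Q, C, K, G, D, J, B, I, L]
Visit N → queue [Q, C, K, G, D, J, B, I, L]
Visit Q → queue [C, K, G, D, J, B, I, L]
Visit C; enqueue E → queue [K, G, D, J, B, I, L, E]
Visit K → queue [G, D, J, B, I, L, E]
Visit G → queue [D, J, B, I, L, E]
Visit D → queue [J, B, I, L, E]
Visit J → queue [B, I, L, E]
Visit B → queue [I, L, E]
Visit I → queue [L, E]
Visit L; enqueue O → queue [E, O]
Visit E → queue [O]
Visit O → queue []

H -> M -> F -> P -> R -> A -> N -> Q -> C -> K -> G -> D -> J -> B -> I -> L -> E -> O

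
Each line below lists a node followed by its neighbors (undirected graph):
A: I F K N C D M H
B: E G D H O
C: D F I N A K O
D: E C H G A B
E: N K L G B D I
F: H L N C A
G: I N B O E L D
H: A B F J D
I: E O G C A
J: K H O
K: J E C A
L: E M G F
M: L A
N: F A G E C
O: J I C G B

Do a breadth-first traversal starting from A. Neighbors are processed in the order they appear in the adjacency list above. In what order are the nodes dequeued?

A I F K N C D M H E O G L J B

Visit A; enqueue I, F, K, N, C, D, M, H → queue [I, F, K, N, C, D, M, H]
Visit I; enqueue E, O, G → queue [F, K, N, C, D, M, H, E, O, G]
Visit F; enqueue L → queue [K, N, C, D, M, H, E, O, G, L]
Visit K; enqueue J → queue [N, C, D, M, H, E, O, G, L, J]
Visit N → queue [C, D, M, H, E, O, G, L, J]
Visit C → queue [D, M, H, E, O, G, L, J]
Visit D; enqueue B → queue [M, H, E, O, G, L, J, B]
Visit M → queue [H, E, O, G, L, J, B]
Visit H → queue [E, O, G, L, J, B]
Visit E → queue [O, G, L, J, B]
Visit O → queue [G, L, J, B]
Visit G → queue [L, J, B]
Visit L → queue [J, B]
Visit J → queue [B]
Visit B → queue []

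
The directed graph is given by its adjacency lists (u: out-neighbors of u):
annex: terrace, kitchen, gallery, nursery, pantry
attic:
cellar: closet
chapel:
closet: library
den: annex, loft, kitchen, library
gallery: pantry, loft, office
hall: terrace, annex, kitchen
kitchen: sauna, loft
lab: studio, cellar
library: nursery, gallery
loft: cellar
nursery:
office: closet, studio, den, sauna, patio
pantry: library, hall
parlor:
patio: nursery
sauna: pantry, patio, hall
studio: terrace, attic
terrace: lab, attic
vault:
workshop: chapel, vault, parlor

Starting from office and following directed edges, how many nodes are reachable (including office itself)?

18

BFS from office visits: office, closet, studio, den, sauna, patio, library, terrace, attic, annex, loft, kitchen, pantry, hall, nursery, gallery, lab, cellar
Reachable nodes: 18 of 22 total.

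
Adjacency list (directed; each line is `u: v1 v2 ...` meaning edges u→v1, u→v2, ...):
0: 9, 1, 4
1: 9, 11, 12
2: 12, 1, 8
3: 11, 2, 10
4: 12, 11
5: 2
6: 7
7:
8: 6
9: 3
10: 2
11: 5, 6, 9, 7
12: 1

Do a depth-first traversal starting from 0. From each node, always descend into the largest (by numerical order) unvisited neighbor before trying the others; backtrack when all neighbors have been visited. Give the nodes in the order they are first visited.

Visit 0
0 → 9
9 → 3
3 → 11
11 → 7
11 → 6
11 → 5
5 → 2
2 → 12
12 → 1
2 → 8
3 → 10
0 → 4

0, 9, 3, 11, 7, 6, 5, 2, 12, 1, 8, 10, 4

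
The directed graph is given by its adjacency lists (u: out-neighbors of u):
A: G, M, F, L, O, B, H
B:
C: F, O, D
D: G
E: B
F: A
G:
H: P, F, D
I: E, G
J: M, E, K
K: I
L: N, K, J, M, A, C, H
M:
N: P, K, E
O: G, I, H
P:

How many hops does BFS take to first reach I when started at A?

Level 0: A
Level 1: B, F, G, H, L, M, O
Level 2: C, D, I, J, K, N, P
Level 3: E
I first appears at level 2.

2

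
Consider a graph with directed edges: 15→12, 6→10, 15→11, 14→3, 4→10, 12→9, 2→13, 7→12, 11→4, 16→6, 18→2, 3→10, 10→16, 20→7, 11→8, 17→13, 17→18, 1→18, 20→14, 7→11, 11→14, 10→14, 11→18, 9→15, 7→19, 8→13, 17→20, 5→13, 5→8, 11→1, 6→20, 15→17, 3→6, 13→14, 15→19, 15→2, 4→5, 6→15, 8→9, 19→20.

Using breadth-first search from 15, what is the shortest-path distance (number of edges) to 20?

2

Level 0: 15
Level 1: 2, 11, 12, 17, 19
Level 2: 1, 4, 8, 9, 13, 14, 18, 20
Level 3: 3, 5, 7, 10
Level 4: 6, 16
20 first appears at level 2.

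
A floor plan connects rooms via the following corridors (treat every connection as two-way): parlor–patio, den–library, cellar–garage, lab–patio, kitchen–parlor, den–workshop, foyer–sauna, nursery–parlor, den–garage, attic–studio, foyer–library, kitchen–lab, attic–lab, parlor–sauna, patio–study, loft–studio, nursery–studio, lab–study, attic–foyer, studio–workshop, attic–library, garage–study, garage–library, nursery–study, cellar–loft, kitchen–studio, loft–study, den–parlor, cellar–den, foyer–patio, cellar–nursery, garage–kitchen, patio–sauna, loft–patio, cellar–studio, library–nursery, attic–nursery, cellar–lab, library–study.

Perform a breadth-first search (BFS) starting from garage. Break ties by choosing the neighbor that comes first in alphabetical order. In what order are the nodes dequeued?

Visit garage; enqueue cellar, den, kitchen, library, study → queue [cellar, den, kitchen, library, study]
Visit cellar; enqueue lab, loft, nursery, studio → queue [den, kitchen, library, study, lab, loft, nursery, studio]
Visit den; enqueue parlor, workshop → queue [kitchen, library, study, lab, loft, nursery, studio, parlor, workshop]
Visit kitchen → queue [library, study, lab, loft, nursery, studio, parlor, workshop]
Visit library; enqueue attic, foyer → queue [study, lab, loft, nursery, studio, parlor, workshop, attic, foyer]
Visit study; enqueue patio → queue [lab, loft, nursery, studio, parlor, workshop, attic, foyer, patio]
Visit lab → queue [loft, nursery, studio, parlor, workshop, attic, foyer, patio]
Visit loft → queue [nursery, studio, parlor, workshop, attic, foyer, patio]
Visit nursery → queue [studio, parlor, workshop, attic, foyer, patio]
Visit studio → queue [parlor, workshop, attic, foyer, patio]
Visit parlor; enqueue sauna → queue [workshop, attic, foyer, patio, sauna]
Visit workshop → queue [attic, foyer, patio, sauna]
Visit attic → queue [foyer, patio, sauna]
Visit foyer → queue [patio, sauna]
Visit patio → queue [sauna]
Visit sauna → queue []

garage, cellar, den, kitchen, library, study, lab, loft, nursery, studio, parlor, workshop, attic, foyer, patio, sauna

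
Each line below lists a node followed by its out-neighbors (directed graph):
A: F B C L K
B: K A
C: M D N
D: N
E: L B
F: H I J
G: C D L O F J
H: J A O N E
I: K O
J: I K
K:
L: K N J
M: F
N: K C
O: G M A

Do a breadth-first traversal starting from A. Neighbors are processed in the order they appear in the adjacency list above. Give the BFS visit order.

Visit A; enqueue F, B, C, L, K → queue [F, B, C, L, K]
Visit F; enqueue H, I, J → queue [B, C, L, K, H, I, J]
Visit B → queue [C, L, K, H, I, J]
Visit C; enqueue M, D, N → queue [L, K, H, I, J, M, D, N]
Visit L → queue [K, H, I, J, M, D, N]
Visit K → queue [H, I, J, M, D, N]
Visit H; enqueue O, E → queue [I, J, M, D, N, O, E]
Visit I → queue [J, M, D, N, O, E]
Visit J → queue [M, D, N, O, E]
Visit M → queue [D, N, O, E]
Visit D → queue [N, O, E]
Visit N → queue [O, E]
Visit O; enqueue G → queue [E, G]
Visit E → queue [G]
Visit G → queue []

A → F → B → C → L → K → H → I → J → M → D → N → O → E → G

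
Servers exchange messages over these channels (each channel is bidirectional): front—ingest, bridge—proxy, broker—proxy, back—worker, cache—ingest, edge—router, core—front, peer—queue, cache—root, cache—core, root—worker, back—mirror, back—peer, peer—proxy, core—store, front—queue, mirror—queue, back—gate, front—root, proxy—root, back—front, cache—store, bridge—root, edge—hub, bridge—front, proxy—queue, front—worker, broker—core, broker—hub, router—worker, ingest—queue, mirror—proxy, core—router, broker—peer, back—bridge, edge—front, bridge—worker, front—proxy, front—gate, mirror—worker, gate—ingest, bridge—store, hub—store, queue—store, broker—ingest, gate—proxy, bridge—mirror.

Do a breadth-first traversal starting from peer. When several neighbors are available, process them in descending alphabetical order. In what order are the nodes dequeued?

Visit peer; enqueue queue, proxy, broker, back → queue [queue, proxy, broker, back]
Visit queue; enqueue store, mirror, ingest, front → queue [proxy, broker, back, store, mirror, ingest, front]
Visit proxy; enqueue root, gate, bridge → queue [broker, back, store, mirror, ingest, front, root, gate, bridge]
Visit broker; enqueue hub, core → queue [back, store, mirror, ingest, front, root, gate, bridge, hub, core]
Visit back; enqueue worker → queue [store, mirror, ingest, front, root, gate, bridge, hub, core, worker]
Visit store; enqueue cache → queue [mirror, ingest, front, root, gate, bridge, hub, core, worker, cache]
Visit mirror → queue [ingest, front, root, gate, bridge, hub, core, worker, cache]
Visit ingest → queue [front, root, gate, bridge, hub, core, worker, cache]
Visit front; enqueue edge → queue [root, gate, bridge, hub, core, worker, cache, edge]
Visit root → queue [gate, bridge, hub, core, worker, cache, edge]
Visit gate → queue [bridge, hub, core, worker, cache, edge]
Visit bridge → queue [hub, core, worker, cache, edge]
Visit hub → queue [core, worker, cache, edge]
Visit core; enqueue router → queue [worker, cache, edge, router]
Visit worker → queue [cache, edge, router]
Visit cache → queue [edge, router]
Visit edge → queue [router]
Visit router → queue []

peer -> queue -> proxy -> broker -> back -> store -> mirror -> ingest -> front -> root -> gate -> bridge -> hub -> core -> worker -> cache -> edge -> router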